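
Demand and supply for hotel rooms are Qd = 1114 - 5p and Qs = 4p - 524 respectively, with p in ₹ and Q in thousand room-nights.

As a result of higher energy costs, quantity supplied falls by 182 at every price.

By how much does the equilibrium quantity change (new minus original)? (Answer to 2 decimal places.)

-101.11

Before the shock: 1114 - 5p = 4p - 524 ⇒ 1638 = 9p ⇒ p = 182, Q = 204.
The new curves are Qd = 1114 - 5p (demand) and Qs = 4p - 706 (supply).
Setting them equal: 1114 - 5p = 4p - 706 → 1820 = 9p, so p = 1820/9 ≈ 202.2222 and Q = 926/9 ≈ 102.8889.
ΔQ = 102.8889 − 204 = -101.11.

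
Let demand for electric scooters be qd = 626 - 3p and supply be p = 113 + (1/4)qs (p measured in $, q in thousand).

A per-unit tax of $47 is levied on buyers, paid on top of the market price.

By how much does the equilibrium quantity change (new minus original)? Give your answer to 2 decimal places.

-80.57

Original equilibrium: 626 - 3p = 4p - 452 gives 1078 = 7p, so p = 154 and q = 164.
Since buyers pay the price plus the tax, the effective demand curve becomes qd = 485 - 3p.
Clearing the new market: 485 - 3p = 4p - 452, so p = 937/7 ≈ 133.8571 and q = 584/7 ≈ 83.4286.
Δq = 83.4286 − 164 = -80.57.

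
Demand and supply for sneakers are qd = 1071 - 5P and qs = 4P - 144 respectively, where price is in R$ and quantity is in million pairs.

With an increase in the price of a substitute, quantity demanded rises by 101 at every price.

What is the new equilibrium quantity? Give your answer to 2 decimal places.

440.89

Original equilibrium: 1071 - 5P = 4P - 144 gives 1215 = 9P, so P = 135 and q = 396.
With the change applied: demand qd = 1172 - 5P, supply qs = 4P - 144.
Setting them equal: 1172 - 5P = 4P - 144 → 1316 = 9P, so P = 1316/9 ≈ 146.2222 and q = 3968/9 ≈ 440.8889.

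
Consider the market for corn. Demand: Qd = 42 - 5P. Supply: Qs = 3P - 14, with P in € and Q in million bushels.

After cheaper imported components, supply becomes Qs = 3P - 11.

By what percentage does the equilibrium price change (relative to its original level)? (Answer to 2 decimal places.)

-5.36

Before the shock: 42 - 5P = 3P - 14 ⇒ 56 = 8P ⇒ P = 7, Q = 7.
The new curves are Qd = 42 - 5P (demand) and Qs = 3P - 11 (supply).
Equate the new curves: 42 - 5P = 3P - 11, giving 53 = 8P, P = 6.625, Q = 8.875.
%ΔP = (6.625 − 7) / 7 × 100 = -5.36%.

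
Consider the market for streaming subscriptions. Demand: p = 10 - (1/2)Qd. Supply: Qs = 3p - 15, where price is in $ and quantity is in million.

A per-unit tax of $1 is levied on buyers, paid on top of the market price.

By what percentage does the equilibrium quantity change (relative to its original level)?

Initially, 20 - 2p = 3p - 15, so 35 = 5p and p = 7, Q = 6.
Since buyers pay the price plus the tax, the effective demand curve becomes Qd = 18 - 2p.
Setting them equal: 18 - 2p = 3p - 15 → 33 = 5p, so p = 6.6 and Q = 4.8.
%ΔQ = (4.8 − 6) / 6 × 100 = -20%.

-20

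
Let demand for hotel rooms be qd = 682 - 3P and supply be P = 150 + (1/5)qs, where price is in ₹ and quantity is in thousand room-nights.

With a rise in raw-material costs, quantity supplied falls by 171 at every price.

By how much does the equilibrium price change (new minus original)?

Original equilibrium: 682 - 3P = 5P - 750 gives 1432 = 8P, so P = 179 and q = 145.
The new curves are qd = 682 - 3P (demand) and qs = 5P - 921 (supply).
Clearing the new market: 682 - 3P = 5P - 921, so P = 200.375 and q = 80.875.
ΔP = 200.375 − 179 = +21.375.

+21.375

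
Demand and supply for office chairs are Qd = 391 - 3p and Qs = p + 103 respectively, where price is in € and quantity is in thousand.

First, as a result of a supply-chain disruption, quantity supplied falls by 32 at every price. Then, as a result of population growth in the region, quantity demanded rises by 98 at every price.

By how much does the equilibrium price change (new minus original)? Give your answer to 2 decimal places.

Initially, 391 - 3p = p + 103, so 288 = 4p and p = 72, Q = 175.
With the change applied: demand Qd = 489 - 3p, supply Qs = p + 71.
New equilibrium: 489 - 3p = p + 71 ⇒ 418 = 4p ⇒ p = 104.5, Q = 175.5.
Δp = 104.5 − 72 = +32.50.

+32.50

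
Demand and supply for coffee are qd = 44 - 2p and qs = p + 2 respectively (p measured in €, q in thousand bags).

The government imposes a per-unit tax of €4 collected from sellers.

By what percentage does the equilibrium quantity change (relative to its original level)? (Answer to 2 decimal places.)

Original equilibrium: 44 - 2p = p + 2 gives 42 = 3p, so p = 14 and q = 16.
Since sellers keep the price net of the tax, the effective supply curve becomes qs = p - 2.
Setting them equal: 44 - 2p = p - 2 → 46 = 3p, so p = 46/3 ≈ 15.3333 and q = 40/3 ≈ 13.3333.
%Δq = (13.3333 − 16) / 16 × 100 = -16.67%.

-16.67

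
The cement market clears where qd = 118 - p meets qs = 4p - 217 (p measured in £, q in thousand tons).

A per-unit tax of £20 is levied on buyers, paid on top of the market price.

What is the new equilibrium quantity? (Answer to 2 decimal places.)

35.00

Solve the original market: 118 - p = 4p - 217, hence p = 67 and q = 51.
Since buyers pay the price plus the tax, the effective demand curve becomes qd = 98 - p.
New equilibrium: 98 - p = 4p - 217 ⇒ 315 = 5p ⇒ p = 63, q = 35.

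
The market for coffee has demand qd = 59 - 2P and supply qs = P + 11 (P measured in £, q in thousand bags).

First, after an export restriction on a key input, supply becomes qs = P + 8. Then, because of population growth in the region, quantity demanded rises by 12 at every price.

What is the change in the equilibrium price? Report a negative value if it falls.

+5

Before the shock: 59 - 2P = P + 11 ⇒ 48 = 3P ⇒ P = 16, q = 27.
The new curves are qd = 71 - 2P (demand) and qs = P + 8 (supply).
New equilibrium: 71 - 2P = P + 8 ⇒ 63 = 3P ⇒ P = 21, q = 29.
ΔP = 21 − 16 = +5.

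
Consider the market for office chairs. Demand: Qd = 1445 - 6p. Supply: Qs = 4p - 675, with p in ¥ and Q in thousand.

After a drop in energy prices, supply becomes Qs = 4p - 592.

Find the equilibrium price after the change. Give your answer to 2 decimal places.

203.70

Solve the original market: 1445 - 6p = 4p - 675, hence p = 212 and Q = 173.
The new curves are Qd = 1445 - 6p (demand) and Qs = 4p - 592 (supply).
New equilibrium: 1445 - 6p = 4p - 592 ⇒ 2037 = 10p ⇒ p = 203.7, Q = 222.8.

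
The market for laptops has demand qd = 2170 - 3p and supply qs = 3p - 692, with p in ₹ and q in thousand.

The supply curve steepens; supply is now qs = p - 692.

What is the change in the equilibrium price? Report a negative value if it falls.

+238.5

Before the shock: 2170 - 3p = 3p - 692 ⇒ 2862 = 6p ⇒ p = 477, q = 739.
The shock moves the curves to qd = 2170 - 3p and qs = p - 692.
New equilibrium: 2170 - 3p = p - 692 ⇒ 2862 = 4p ⇒ p = 715.5, q = 23.5.
Δp = 715.5 − 477 = +238.5.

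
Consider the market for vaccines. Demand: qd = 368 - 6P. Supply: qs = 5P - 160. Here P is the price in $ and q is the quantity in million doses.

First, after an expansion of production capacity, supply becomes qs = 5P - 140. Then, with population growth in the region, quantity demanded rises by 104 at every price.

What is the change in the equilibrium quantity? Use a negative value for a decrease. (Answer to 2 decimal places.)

Original equilibrium: 368 - 6P = 5P - 160 gives 528 = 11P, so P = 48 and q = 80.
After the shift, demand is qd = 472 - 6P and supply is qs = 5P - 140.
New equilibrium: 472 - 6P = 5P - 140 ⇒ 612 = 11P ⇒ P = 612/11 ≈ 55.6364, q = 1520/11 ≈ 138.1818.
Δq = 138.1818 − 80 = +58.18.

+58.18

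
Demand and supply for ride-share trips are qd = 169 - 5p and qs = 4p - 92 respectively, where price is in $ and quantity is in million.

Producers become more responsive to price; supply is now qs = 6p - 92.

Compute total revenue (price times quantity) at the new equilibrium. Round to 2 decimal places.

Original equilibrium: 169 - 5p = 4p - 92 gives 261 = 9p, so p = 29 and q = 24.
The shock moves the curves to qd = 169 - 5p and qs = 6p - 92.
Setting them equal: 169 - 5p = 6p - 92 → 261 = 11p, so p = 261/11 ≈ 23.7273 and q = 554/11 ≈ 50.3636.
New expenditure = 23.7273 × 50.3636 = 1194.99.

1194.99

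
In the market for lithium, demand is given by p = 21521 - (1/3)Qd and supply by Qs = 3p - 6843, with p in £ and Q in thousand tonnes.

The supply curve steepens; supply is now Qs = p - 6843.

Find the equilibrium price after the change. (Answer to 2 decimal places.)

Solve the original market: 64563 - 3p = 3p - 6843, hence p = 11901 and Q = 28860.
With the change applied: demand Qd = 64563 - 3p, supply Qs = p - 6843.
New equilibrium: 64563 - 3p = p - 6843 ⇒ 71406 = 4p ⇒ p = 17851.5, Q = 11008.5.

17851.50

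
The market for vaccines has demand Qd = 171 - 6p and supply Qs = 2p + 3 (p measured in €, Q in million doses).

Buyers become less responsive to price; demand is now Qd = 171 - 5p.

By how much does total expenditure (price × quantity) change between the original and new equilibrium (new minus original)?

Original equilibrium: 171 - 6p = 2p + 3 gives 168 = 8p, so p = 21 and Q = 45.
After the shift, demand is Qd = 171 - 5p and supply is Qs = 2p + 3.
Setting them equal: 171 - 5p = 2p + 3 → 168 = 7p, so p = 24 and Q = 51.
Expenditure moves from 21×45 = 945 to 24×51 = 1224; change = +279.

+279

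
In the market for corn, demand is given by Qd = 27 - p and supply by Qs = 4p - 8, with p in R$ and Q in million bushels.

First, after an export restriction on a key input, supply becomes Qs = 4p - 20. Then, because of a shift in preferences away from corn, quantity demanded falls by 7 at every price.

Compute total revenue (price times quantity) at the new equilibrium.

96

Before the shock: 27 - p = 4p - 8 ⇒ 35 = 5p ⇒ p = 7, Q = 20.
After the shift, demand is Qd = 20 - p and supply is Qs = 4p - 20.
New equilibrium: 20 - p = 4p - 20 ⇒ 40 = 5p ⇒ p = 8, Q = 12.
New expenditure = 8 × 12 = 96.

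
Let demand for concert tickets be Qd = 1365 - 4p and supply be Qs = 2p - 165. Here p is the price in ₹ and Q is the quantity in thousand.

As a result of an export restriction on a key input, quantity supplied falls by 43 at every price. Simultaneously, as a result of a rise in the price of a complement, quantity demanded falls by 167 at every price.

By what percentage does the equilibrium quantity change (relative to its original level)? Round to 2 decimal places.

Original equilibrium: 1365 - 4p = 2p - 165 gives 1530 = 6p, so p = 255 and Q = 345.
The new curves are Qd = 1198 - 4p (demand) and Qs = 2p - 208 (supply).
Equate the new curves: 1198 - 4p = 2p - 208, giving 1406 = 6p, p = 703/3 ≈ 234.3333, Q = 782/3 ≈ 260.6667.
%ΔQ = (260.6667 − 345) / 345 × 100 = -24.44%.

-24.44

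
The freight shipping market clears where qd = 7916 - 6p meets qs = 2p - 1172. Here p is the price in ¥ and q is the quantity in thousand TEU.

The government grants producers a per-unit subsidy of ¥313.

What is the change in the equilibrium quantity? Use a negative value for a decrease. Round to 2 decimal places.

+469.50

Solve the original market: 7916 - 6p = 2p - 1172, hence p = 1136 and q = 1100.
Since sellers receive the price plus the subsidy, the effective supply curve becomes qs = 2p - 546.
New equilibrium: 7916 - 6p = 2p - 546 ⇒ 8462 = 8p ⇒ p = 1057.75, q = 1569.5.
Δq = 1569.5 − 1100 = +469.50.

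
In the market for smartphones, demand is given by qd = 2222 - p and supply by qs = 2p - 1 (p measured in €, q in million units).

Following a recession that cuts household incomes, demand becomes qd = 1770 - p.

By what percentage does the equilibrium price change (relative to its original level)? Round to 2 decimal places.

-20.33

Before the shock: 2222 - p = 2p - 1 ⇒ 2223 = 3p ⇒ p = 741, q = 1481.
The shock moves the curves to qd = 1770 - p and qs = 2p - 1.
Setting them equal: 1770 - p = 2p - 1 → 1771 = 3p, so p = 1771/3 ≈ 590.3333 and q = 3539/3 ≈ 1179.6667.
%Δp = (590.3333 − 741) / 741 × 100 = -20.33%.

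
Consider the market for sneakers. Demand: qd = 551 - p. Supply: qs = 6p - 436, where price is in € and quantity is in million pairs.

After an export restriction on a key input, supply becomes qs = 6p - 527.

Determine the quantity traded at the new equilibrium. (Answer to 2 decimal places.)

Before the shock: 551 - p = 6p - 436 ⇒ 987 = 7p ⇒ p = 141, q = 410.
With the change applied: demand qd = 551 - p, supply qs = 6p - 527.
New equilibrium: 551 - p = 6p - 527 ⇒ 1078 = 7p ⇒ p = 154, q = 397.

397.00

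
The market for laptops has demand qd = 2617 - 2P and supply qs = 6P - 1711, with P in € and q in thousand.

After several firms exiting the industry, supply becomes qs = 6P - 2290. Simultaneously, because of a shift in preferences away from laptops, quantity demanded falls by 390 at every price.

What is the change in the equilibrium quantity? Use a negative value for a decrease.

-437.25

Original equilibrium: 2617 - 2P = 6P - 1711 gives 4328 = 8P, so P = 541 and q = 1535.
After the shift, demand is qd = 2227 - 2P and supply is qs = 6P - 2290.
Equate the new curves: 2227 - 2P = 6P - 2290, giving 4517 = 8P, P = 564.625, q = 1097.75.
Δq = 1097.75 − 1535 = -437.25.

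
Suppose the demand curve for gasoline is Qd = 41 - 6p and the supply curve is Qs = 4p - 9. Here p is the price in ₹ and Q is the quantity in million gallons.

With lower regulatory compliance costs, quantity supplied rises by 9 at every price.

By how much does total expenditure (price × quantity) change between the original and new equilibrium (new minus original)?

Solve the original market: 41 - 6p = 4p - 9, hence p = 5 and Q = 11.
The shock moves the curves to Qd = 41 - 6p and Qs = 4p.
Setting them equal: 41 - 6p = 4p → 41 = 10p, so p = 4.1 and Q = 16.4.
Expenditure moves from 5×11 = 55 to 4.1×16.4 = 67.24; change = +12.24.

+12.24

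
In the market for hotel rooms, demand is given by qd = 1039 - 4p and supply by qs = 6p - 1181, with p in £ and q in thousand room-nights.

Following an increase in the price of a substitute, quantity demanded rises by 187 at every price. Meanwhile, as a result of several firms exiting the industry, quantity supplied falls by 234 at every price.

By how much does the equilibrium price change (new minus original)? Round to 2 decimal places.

Initially, 1039 - 4p = 6p - 1181, so 2220 = 10p and p = 222, q = 151.
The shock moves the curves to qd = 1226 - 4p and qs = 6p - 1415.
Setting them equal: 1226 - 4p = 6p - 1415 → 2641 = 10p, so p = 264.1 and q = 169.6.
Δp = 264.1 − 222 = +42.10.

+42.10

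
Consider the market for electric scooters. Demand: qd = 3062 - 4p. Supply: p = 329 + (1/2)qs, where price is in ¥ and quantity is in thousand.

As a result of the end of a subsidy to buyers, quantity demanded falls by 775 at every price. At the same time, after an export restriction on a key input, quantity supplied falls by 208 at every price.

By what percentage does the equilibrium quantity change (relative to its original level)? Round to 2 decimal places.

Initially, 3062 - 4p = 2p - 658, so 3720 = 6p and p = 620, q = 582.
After the shift, demand is qd = 2287 - 4p and supply is qs = 2p - 866.
Setting them equal: 2287 - 4p = 2p - 866 → 3153 = 6p, so p = 525.5 and q = 185.
%Δq = (185 − 582) / 582 × 100 = -68.21%.

-68.21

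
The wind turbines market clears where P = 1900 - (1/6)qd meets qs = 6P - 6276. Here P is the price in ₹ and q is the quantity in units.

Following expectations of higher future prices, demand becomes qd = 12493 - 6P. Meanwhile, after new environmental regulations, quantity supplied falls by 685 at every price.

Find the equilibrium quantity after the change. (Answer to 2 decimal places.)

2766.00

Original equilibrium: 11400 - 6P = 6P - 6276 gives 17676 = 12P, so P = 1473 and q = 2562.
The shock moves the curves to qd = 12493 - 6P and qs = 6P - 6961.
Equate the new curves: 12493 - 6P = 6P - 6961, giving 19454 = 12P, P = 9727/6 ≈ 1621.1667, q = 2766.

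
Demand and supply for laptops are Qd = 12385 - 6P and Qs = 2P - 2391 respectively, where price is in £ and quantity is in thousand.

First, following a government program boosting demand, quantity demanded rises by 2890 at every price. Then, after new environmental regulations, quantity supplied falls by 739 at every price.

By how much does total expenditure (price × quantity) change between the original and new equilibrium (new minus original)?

+978153.53125

Original equilibrium: 12385 - 6P = 2P - 2391 gives 14776 = 8P, so P = 1847 and Q = 1303.
After the shift, demand is Qd = 15275 - 6P and supply is Qs = 2P - 3130.
Equate the new curves: 15275 - 6P = 2P - 3130, giving 18405 = 8P, P = 2300.625, Q = 1471.25.
Expenditure moves from 1847×1303 = 2406641 to 2300.625×1471.25 = 3384794.53125; change = +978153.53125.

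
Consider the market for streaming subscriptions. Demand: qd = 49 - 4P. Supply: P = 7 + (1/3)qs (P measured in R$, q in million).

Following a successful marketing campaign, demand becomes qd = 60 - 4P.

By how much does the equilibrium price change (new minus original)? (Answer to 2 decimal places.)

Original equilibrium: 49 - 4P = 3P - 21 gives 70 = 7P, so P = 10 and q = 9.
After the shift, demand is qd = 60 - 4P and supply is qs = 3P - 21.
New equilibrium: 60 - 4P = 3P - 21 ⇒ 81 = 7P ⇒ P = 81/7 ≈ 11.5714, q = 96/7 ≈ 13.7143.
ΔP = 11.5714 − 10 = +1.57.

+1.57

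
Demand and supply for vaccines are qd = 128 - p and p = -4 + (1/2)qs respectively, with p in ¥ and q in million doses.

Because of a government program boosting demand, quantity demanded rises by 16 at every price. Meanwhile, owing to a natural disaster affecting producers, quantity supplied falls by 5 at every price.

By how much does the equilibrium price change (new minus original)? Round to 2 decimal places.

Solve the original market: 128 - p = 2p + 8, hence p = 40 and q = 88.
After the shift, demand is qd = 144 - p and supply is qs = 2p + 3.
New equilibrium: 144 - p = 2p + 3 ⇒ 141 = 3p ⇒ p = 47, q = 97.
Δp = 47 − 40 = +7.00.

+7.00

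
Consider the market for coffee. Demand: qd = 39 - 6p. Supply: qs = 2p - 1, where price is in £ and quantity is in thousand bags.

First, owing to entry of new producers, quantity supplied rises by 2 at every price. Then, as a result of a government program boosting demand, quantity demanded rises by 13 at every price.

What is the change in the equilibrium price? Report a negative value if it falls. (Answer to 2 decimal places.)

Initially, 39 - 6p = 2p - 1, so 40 = 8p and p = 5, q = 9.
The new curves are qd = 52 - 6p (demand) and qs = 2p + 1 (supply).
Equate the new curves: 52 - 6p = 2p + 1, giving 51 = 8p, p = 6.375, q = 13.75.
Δp = 6.375 − 5 = +1.38.

+1.38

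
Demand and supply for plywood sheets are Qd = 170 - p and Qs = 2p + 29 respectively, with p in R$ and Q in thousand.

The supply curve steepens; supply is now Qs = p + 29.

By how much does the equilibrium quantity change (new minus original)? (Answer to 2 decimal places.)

-23.50

Original equilibrium: 170 - p = 2p + 29 gives 141 = 3p, so p = 47 and Q = 123.
With the change applied: demand Qd = 170 - p, supply Qs = p + 29.
New equilibrium: 170 - p = p + 29 ⇒ 141 = 2p ⇒ p = 70.5, Q = 99.5.
ΔQ = 99.5 − 123 = -23.50.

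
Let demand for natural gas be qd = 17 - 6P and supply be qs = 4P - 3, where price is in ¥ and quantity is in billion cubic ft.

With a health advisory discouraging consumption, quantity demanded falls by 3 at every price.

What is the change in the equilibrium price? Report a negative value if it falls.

Original equilibrium: 17 - 6P = 4P - 3 gives 20 = 10P, so P = 2 and q = 5.
The shock moves the curves to qd = 14 - 6P and qs = 4P - 3.
Clearing the new market: 14 - 6P = 4P - 3, so P = 1.7 and q = 3.8.
ΔP = 1.7 − 2 = -0.3.

-0.3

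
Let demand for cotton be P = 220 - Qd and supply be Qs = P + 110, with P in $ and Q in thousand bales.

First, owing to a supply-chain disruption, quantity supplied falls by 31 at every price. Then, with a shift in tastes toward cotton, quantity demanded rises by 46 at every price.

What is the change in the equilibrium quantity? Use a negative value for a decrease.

+7.5

Initially, 220 - P = P + 110, so 110 = 2P and P = 55, Q = 165.
With the change applied: demand Qd = 266 - P, supply Qs = P + 79.
Equate the new curves: 266 - P = P + 79, giving 187 = 2P, P = 93.5, Q = 172.5.
ΔQ = 172.5 − 165 = +7.5.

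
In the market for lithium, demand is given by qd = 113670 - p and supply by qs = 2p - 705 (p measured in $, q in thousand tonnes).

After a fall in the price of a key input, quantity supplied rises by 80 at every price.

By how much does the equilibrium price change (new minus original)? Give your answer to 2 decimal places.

-26.67

Solve the original market: 113670 - p = 2p - 705, hence p = 38125 and q = 75545.
After the shift, demand is qd = 113670 - p and supply is qs = 2p - 625.
Equate the new curves: 113670 - p = 2p - 625, giving 114295 = 3p, p = 114295/3 ≈ 38098.3333, q = 226715/3 ≈ 75571.6667.
Δp = 38098.3333 − 38125 = -26.67.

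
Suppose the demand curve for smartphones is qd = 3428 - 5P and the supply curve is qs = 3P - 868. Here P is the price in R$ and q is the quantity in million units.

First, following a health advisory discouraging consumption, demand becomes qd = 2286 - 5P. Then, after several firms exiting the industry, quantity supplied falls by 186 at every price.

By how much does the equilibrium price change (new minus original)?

Solve the original market: 3428 - 5P = 3P - 868, hence P = 537 and q = 743.
The new curves are qd = 2286 - 5P (demand) and qs = 3P - 1054 (supply).
Setting them equal: 2286 - 5P = 3P - 1054 → 3340 = 8P, so P = 417.5 and q = 198.5.
ΔP = 417.5 − 537 = -119.5.

-119.5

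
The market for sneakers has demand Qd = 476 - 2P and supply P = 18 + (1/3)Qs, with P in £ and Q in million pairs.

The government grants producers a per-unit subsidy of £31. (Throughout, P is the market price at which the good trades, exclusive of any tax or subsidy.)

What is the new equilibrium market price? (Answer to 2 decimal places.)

87.40

Solve the original market: 476 - 2P = 3P - 54, hence P = 106 and Q = 264.
Since sellers receive the price plus the subsidy, the effective supply curve becomes Qs = 3P + 39.
New equilibrium: 476 - 2P = 3P + 39 ⇒ 437 = 5P ⇒ P = 87.4, Q = 301.2.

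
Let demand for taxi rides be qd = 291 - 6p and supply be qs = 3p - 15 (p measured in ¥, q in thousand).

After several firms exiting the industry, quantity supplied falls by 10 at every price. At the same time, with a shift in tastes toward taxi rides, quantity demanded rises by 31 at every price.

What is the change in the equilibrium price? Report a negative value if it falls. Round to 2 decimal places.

+4.56

Before the shock: 291 - 6p = 3p - 15 ⇒ 306 = 9p ⇒ p = 34, q = 87.
After the shift, demand is qd = 322 - 6p and supply is qs = 3p - 25.
Setting them equal: 322 - 6p = 3p - 25 → 347 = 9p, so p = 347/9 ≈ 38.5556 and q = 272/3 ≈ 90.6667.
Δp = 38.5556 − 34 = +4.56.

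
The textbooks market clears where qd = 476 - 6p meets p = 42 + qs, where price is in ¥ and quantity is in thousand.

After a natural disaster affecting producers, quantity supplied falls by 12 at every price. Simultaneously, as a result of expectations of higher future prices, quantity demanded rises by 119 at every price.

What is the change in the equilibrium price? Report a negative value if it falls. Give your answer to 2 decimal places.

Initially, 476 - 6p = p - 42, so 518 = 7p and p = 74, q = 32.
The new curves are qd = 595 - 6p (demand) and qs = p - 54 (supply).
Setting them equal: 595 - 6p = p - 54 → 649 = 7p, so p = 649/7 ≈ 92.7143 and q = 271/7 ≈ 38.7143.
Δp = 92.7143 − 74 = +18.71.

+18.71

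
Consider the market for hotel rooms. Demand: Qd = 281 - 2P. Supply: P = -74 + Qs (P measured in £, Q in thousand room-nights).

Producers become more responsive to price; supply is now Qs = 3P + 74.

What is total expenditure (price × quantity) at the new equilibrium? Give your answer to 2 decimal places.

Original equilibrium: 281 - 2P = P + 74 gives 207 = 3P, so P = 69 and Q = 143.
The shock moves the curves to Qd = 281 - 2P and Qs = 3P + 74.
Equate the new curves: 281 - 2P = 3P + 74, giving 207 = 5P, P = 41.4, Q = 198.2.
New expenditure = 41.4 × 198.2 = 8205.48.

8205.48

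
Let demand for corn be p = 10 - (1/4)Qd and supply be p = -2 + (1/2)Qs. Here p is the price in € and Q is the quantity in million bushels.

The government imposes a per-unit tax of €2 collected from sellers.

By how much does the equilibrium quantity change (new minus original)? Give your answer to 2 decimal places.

-2.67

Initially, 40 - 4p = 2p + 4, so 36 = 6p and p = 6, Q = 16.
Since sellers keep the price net of the tax, the effective supply curve becomes Qs = 2p.
Equate the new curves: 40 - 4p = 2p, giving 40 = 6p, p = 20/3 ≈ 6.6667, Q = 40/3 ≈ 13.3333.
ΔQ = 13.3333 − 16 = -2.67.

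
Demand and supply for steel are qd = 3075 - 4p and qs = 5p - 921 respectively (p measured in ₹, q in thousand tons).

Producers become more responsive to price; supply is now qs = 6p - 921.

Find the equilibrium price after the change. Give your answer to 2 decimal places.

Solve the original market: 3075 - 4p = 5p - 921, hence p = 444 and q = 1299.
The new curves are qd = 3075 - 4p (demand) and qs = 6p - 921 (supply).
Equate the new curves: 3075 - 4p = 6p - 921, giving 3996 = 10p, p = 399.6, q = 1476.6.

399.60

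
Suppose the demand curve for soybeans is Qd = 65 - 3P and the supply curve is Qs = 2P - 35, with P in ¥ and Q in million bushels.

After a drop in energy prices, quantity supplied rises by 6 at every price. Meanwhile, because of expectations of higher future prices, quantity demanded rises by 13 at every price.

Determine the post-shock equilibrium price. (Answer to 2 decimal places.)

Initially, 65 - 3P = 2P - 35, so 100 = 5P and P = 20, Q = 5.
The shock moves the curves to Qd = 78 - 3P and Qs = 2P - 29.
Setting them equal: 78 - 3P = 2P - 29 → 107 = 5P, so P = 21.4 and Q = 13.8.

21.40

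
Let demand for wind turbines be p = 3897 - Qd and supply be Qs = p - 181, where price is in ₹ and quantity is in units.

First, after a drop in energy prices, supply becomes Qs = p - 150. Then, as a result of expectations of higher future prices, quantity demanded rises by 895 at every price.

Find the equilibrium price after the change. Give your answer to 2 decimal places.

Solve the original market: 3897 - p = p - 181, hence p = 2039 and Q = 1858.
The shock moves the curves to Qd = 4792 - p and Qs = p - 150.
Setting them equal: 4792 - p = p - 150 → 4942 = 2p, so p = 2471 and Q = 2321.

2471.00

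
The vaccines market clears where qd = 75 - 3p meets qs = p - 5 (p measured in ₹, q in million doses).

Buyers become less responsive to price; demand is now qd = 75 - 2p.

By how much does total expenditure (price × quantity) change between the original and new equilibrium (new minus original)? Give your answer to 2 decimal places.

+277.78

Before the shock: 75 - 3p = p - 5 ⇒ 80 = 4p ⇒ p = 20, q = 15.
The new curves are qd = 75 - 2p (demand) and qs = p - 5 (supply).
Clearing the new market: 75 - 2p = p - 5, so p = 80/3 ≈ 26.6667 and q = 65/3 ≈ 21.6667.
Expenditure moves from 20×15 = 300 to 26.6667×21.6667 = 577.7778; change = +277.78.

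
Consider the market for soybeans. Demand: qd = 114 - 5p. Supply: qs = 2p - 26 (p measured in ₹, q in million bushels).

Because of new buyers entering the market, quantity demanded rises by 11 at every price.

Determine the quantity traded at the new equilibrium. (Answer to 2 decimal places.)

17.14

Before the shock: 114 - 5p = 2p - 26 ⇒ 140 = 7p ⇒ p = 20, q = 14.
After the shift, demand is qd = 125 - 5p and supply is qs = 2p - 26.
Clearing the new market: 125 - 5p = 2p - 26, so p = 151/7 ≈ 21.5714 and q = 120/7 ≈ 17.1429.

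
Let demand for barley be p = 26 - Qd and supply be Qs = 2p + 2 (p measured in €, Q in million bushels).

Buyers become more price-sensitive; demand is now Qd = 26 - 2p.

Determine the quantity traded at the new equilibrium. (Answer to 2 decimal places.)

14.00

Solve the original market: 26 - p = 2p + 2, hence p = 8 and Q = 18.
With the change applied: demand Qd = 26 - 2p, supply Qs = 2p + 2.
New equilibrium: 26 - 2p = 2p + 2 ⇒ 24 = 4p ⇒ p = 6, Q = 14.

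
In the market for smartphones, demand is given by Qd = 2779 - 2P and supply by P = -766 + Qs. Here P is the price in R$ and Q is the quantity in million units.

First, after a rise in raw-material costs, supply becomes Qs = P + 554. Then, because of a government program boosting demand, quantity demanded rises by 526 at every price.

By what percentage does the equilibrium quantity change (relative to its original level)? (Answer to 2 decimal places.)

Original equilibrium: 2779 - 2P = P + 766 gives 2013 = 3P, so P = 671 and Q = 1437.
After the shift, demand is Qd = 3305 - 2P and supply is Qs = P + 554.
Setting them equal: 3305 - 2P = P + 554 → 2751 = 3P, so P = 917 and Q = 1471.
%ΔQ = (1471 − 1437) / 1437 × 100 = +2.37%.

+2.37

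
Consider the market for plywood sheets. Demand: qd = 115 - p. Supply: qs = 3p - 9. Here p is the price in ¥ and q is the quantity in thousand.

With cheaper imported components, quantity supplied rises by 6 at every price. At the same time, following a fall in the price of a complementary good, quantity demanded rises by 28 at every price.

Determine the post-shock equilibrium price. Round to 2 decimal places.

36.50

Before the shock: 115 - p = 3p - 9 ⇒ 124 = 4p ⇒ p = 31, q = 84.
The shock moves the curves to qd = 143 - p and qs = 3p - 3.
Setting them equal: 143 - p = 3p - 3 → 146 = 4p, so p = 36.5 and q = 106.5.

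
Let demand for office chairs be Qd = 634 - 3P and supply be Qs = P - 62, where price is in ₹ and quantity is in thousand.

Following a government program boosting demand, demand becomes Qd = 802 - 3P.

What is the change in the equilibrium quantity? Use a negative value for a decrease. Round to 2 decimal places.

Solve the original market: 634 - 3P = P - 62, hence P = 174 and Q = 112.
The new curves are Qd = 802 - 3P (demand) and Qs = P - 62 (supply).
Clearing the new market: 802 - 3P = P - 62, so P = 216 and Q = 154.
ΔQ = 154 − 112 = +42.00.

+42.00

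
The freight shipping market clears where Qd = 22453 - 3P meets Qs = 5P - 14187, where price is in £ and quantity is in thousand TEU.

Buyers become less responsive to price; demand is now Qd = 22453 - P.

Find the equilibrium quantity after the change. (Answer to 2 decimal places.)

Solve the original market: 22453 - 3P = 5P - 14187, hence P = 4580 and Q = 8713.
After the shift, demand is Qd = 22453 - P and supply is Qs = 5P - 14187.
Setting them equal: 22453 - P = 5P - 14187 → 36640 = 6P, so P = 18320/3 ≈ 6106.6667 and Q = 49039/3 ≈ 16346.3333.

16346.33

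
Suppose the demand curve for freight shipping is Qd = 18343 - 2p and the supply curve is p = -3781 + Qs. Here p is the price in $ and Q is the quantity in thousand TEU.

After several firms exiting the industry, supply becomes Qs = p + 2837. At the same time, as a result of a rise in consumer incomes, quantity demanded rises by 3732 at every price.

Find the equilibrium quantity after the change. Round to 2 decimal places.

Original equilibrium: 18343 - 2p = p + 3781 gives 14562 = 3p, so p = 4854 and Q = 8635.
The shock moves the curves to Qd = 22075 - 2p and Qs = p + 2837.
New equilibrium: 22075 - 2p = p + 2837 ⇒ 19238 = 3p ⇒ p = 19238/3 ≈ 6412.6667, Q = 27749/3 ≈ 9249.6667.

9249.67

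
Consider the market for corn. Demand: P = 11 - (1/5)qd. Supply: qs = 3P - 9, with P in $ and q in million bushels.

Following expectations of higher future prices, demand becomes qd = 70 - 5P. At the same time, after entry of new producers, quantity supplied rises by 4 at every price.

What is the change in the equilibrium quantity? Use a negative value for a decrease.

+8.125

Solve the original market: 55 - 5P = 3P - 9, hence P = 8 and q = 15.
The shock moves the curves to qd = 70 - 5P and qs = 3P - 5.
Clearing the new market: 70 - 5P = 3P - 5, so P = 9.375 and q = 23.125.
Δq = 23.125 − 15 = +8.125.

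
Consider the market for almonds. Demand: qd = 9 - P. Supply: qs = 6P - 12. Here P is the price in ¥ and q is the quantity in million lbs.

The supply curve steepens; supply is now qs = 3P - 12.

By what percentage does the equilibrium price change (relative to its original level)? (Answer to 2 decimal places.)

+75.00

Before the shock: 9 - P = 6P - 12 ⇒ 21 = 7P ⇒ P = 3, q = 6.
The new curves are qd = 9 - P (demand) and qs = 3P - 12 (supply).
Equate the new curves: 9 - P = 3P - 12, giving 21 = 4P, P = 5.25, q = 3.75.
%ΔP = (5.25 − 3) / 3 × 100 = +75.00%.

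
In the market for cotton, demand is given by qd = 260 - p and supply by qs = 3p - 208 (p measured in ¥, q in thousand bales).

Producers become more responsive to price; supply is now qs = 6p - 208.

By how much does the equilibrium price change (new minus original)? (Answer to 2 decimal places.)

Initially, 260 - p = 3p - 208, so 468 = 4p and p = 117, q = 143.
The shock moves the curves to qd = 260 - p and qs = 6p - 208.
Setting them equal: 260 - p = 6p - 208 → 468 = 7p, so p = 468/7 ≈ 66.8571 and q = 1352/7 ≈ 193.1429.
Δp = 66.8571 − 117 = -50.14.

-50.14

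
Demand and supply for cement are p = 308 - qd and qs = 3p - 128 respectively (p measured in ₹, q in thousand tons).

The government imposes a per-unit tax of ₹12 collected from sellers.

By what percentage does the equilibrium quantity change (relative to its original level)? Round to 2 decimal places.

-4.52

Original equilibrium: 308 - p = 3p - 128 gives 436 = 4p, so p = 109 and q = 199.
Since sellers keep the price net of the tax, the effective supply curve becomes qs = 3p - 164.
Clearing the new market: 308 - p = 3p - 164, so p = 118 and q = 190.
%Δq = (190 − 199) / 199 × 100 = -4.52%.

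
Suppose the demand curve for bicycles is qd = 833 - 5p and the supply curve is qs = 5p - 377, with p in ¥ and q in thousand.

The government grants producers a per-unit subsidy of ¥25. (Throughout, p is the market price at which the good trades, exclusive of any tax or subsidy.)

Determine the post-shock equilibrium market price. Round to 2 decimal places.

108.50

Before the shock: 833 - 5p = 5p - 377 ⇒ 1210 = 10p ⇒ p = 121, q = 228.
Since sellers receive the price plus the subsidy, the effective supply curve becomes qs = 5p - 252.
Equate the new curves: 833 - 5p = 5p - 252, giving 1085 = 10p, p = 108.5, q = 290.5.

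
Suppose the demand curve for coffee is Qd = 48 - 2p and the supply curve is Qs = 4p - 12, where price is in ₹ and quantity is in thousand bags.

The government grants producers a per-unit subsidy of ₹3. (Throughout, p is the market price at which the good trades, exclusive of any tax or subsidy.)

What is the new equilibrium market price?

8

Solve the original market: 48 - 2p = 4p - 12, hence p = 10 and Q = 28.
Since sellers receive the price plus the subsidy, the effective supply curve becomes Qs = 4p.
Clearing the new market: 48 - 2p = 4p, so p = 8 and Q = 32.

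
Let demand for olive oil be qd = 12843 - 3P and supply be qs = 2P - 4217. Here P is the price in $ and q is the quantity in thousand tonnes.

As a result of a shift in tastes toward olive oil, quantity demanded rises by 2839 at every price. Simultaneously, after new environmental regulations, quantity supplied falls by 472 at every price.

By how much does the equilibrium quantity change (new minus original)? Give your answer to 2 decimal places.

Solve the original market: 12843 - 3P = 2P - 4217, hence P = 3412 and q = 2607.
With the change applied: demand qd = 15682 - 3P, supply qs = 2P - 4689.
Clearing the new market: 15682 - 3P = 2P - 4689, so P = 4074.2 and q = 3459.4.
Δq = 3459.4 − 2607 = +852.40.

+852.40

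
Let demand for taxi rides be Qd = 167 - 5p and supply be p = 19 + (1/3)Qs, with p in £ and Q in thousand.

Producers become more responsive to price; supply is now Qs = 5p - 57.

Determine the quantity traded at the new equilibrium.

Solve the original market: 167 - 5p = 3p - 57, hence p = 28 and Q = 27.
With the change applied: demand Qd = 167 - 5p, supply Qs = 5p - 57.
Clearing the new market: 167 - 5p = 5p - 57, so p = 22.4 and Q = 55.

55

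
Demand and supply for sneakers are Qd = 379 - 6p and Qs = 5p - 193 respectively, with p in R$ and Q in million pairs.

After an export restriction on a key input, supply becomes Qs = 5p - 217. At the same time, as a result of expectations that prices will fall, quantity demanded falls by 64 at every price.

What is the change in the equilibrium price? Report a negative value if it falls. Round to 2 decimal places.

Before the shock: 379 - 6p = 5p - 193 ⇒ 572 = 11p ⇒ p = 52, Q = 67.
The new curves are Qd = 315 - 6p (demand) and Qs = 5p - 217 (supply).
Setting them equal: 315 - 6p = 5p - 217 → 532 = 11p, so p = 532/11 ≈ 48.3636 and Q = 273/11 ≈ 24.8182.
Δp = 48.3636 − 52 = -3.64.

-3.64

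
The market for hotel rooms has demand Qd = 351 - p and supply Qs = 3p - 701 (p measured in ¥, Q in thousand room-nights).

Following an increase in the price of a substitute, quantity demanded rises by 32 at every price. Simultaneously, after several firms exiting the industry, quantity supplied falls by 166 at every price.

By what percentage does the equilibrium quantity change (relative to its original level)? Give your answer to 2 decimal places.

Original equilibrium: 351 - p = 3p - 701 gives 1052 = 4p, so p = 263 and Q = 88.
After the shift, demand is Qd = 383 - p and supply is Qs = 3p - 867.
Setting them equal: 383 - p = 3p - 867 → 1250 = 4p, so p = 312.5 and Q = 70.5.
%ΔQ = (70.5 − 88) / 88 × 100 = -19.89%.

-19.89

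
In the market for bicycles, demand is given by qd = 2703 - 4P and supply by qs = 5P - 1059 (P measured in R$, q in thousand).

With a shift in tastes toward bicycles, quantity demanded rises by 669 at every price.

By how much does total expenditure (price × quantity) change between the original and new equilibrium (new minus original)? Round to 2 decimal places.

Solve the original market: 2703 - 4P = 5P - 1059, hence P = 418 and q = 1031.
After the shift, demand is qd = 3372 - 4P and supply is qs = 5P - 1059.
Clearing the new market: 3372 - 4P = 5P - 1059, so P = 1477/3 ≈ 492.3333 and q = 4208/3 ≈ 1402.6667.
Expenditure moves from 418×1031 = 430958 to 492.3333×1402.6667 = 690579.5556; change = +259621.56.

+259621.56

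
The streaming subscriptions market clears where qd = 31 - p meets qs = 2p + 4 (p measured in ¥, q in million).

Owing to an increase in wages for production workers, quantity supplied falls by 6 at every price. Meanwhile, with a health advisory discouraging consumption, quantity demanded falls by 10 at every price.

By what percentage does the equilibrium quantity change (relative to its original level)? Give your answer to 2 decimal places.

-39.39

Initially, 31 - p = 2p + 4, so 27 = 3p and p = 9, q = 22.
After the shift, demand is qd = 21 - p and supply is qs = 2p - 2.
New equilibrium: 21 - p = 2p - 2 ⇒ 23 = 3p ⇒ p = 23/3 ≈ 7.6667, q = 40/3 ≈ 13.3333.
%Δq = (13.3333 − 22) / 22 × 100 = -39.39%.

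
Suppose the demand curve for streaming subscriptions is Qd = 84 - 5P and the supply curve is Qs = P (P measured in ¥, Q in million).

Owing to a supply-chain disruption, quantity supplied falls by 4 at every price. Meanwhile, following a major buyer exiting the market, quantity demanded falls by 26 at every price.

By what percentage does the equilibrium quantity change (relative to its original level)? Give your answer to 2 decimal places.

-54.76

Original equilibrium: 84 - 5P = P gives 84 = 6P, so P = 14 and Q = 14.
The shock moves the curves to Qd = 58 - 5P and Qs = P - 4.
Equate the new curves: 58 - 5P = P - 4, giving 62 = 6P, P = 31/3 ≈ 10.3333, Q = 19/3 ≈ 6.3333.
%ΔQ = (6.3333 − 14) / 14 × 100 = -54.76%.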